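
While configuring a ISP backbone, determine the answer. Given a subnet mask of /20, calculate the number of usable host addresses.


Given: subnet mask /20
Host bits = 32 - 20 = 12
Total addresses = 2^12 = 4096
Usable hosts = 4096 - 2 (network + broadcast) = 4094

4094


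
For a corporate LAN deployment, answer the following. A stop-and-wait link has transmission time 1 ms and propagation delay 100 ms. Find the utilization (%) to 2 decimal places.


Given: Ttrans = 1 ms, Tprop = 100 ms
RTT = 2 * Tprop = 2 * 100 = 200 ms
U = Ttrans / (Ttrans + RTT)
U = 1 / (1 + 200)
U = 1 / 201 = 0.004975
U% = 0.50%

0.50


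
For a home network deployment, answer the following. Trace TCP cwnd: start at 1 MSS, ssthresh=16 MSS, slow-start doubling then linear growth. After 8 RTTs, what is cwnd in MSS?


RTT 0: cwnd = 1 MSS (initial)
RTT 1: cwnd = 2 MSS (slow start, doubled)
RTT 2: cwnd = 4 MSS (slow start, doubled)
RTT 3: cwnd = 8 MSS (slow start, doubled)
RTT 4: cwnd = 16 MSS (slow start, doubled)
RTT 5: cwnd = 17 MSS (congestion avoidance, +1)
RTT 6: cwnd = 18 MSS (congestion avoidance, +1)
RTT 7: cwnd = 19 MSS (congestion avoidance, +1)
RTT 8: cwnd = 20 MSS (congestion avoidance, +1)

20


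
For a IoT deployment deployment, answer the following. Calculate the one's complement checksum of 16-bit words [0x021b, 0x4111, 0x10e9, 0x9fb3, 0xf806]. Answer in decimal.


Given words: [0x021b, 0x4111, 0x10e9, 0x9fb3, 0xf806]
Step 1: Sum all words
Raw sum = 539 + 16657 + 4329 + 40883 + 63494 = 125902
Step 2: Fold carry: (60366 + 1) = 60367
One's complement = ~60367 & 0xFFFF = 5168

5168


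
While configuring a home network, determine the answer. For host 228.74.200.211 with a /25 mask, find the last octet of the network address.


Given: IP = 228.74.200.211, prefix = /25
Subnet mask = 255.255.255.128
Last octet of IP: 211
Last octet of mask: 128
Network last octet = 211 AND 128 = 128

128


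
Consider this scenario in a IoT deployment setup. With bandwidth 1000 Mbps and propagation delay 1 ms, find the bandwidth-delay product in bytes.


Given: bandwidth = 1000 Mbps, delay = 1 ms
BDP in bits = 1000 * 10^6 * 1 / 1000
BDP in bits = 1000000
BDP in bytes = 1000000 / 8 = 125000

125000


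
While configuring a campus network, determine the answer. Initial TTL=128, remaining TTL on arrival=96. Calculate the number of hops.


Given: initial TTL = 128, received TTL = 96
Hops = initial TTL - received TTL
Hops = 128 - 96 = 32

32


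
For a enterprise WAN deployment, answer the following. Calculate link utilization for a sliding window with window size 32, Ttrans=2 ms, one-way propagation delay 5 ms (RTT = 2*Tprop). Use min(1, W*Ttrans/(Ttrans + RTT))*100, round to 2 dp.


Given: W = 32, Ttrans = 2 ms, RTT = 10 ms (= 2 * Tprop, Tprop = 5 ms)
Cycle time = Ttrans + RTT = 2 + 10 = 12 ms (first packet sent until its ACK returns)
W * Ttrans = 32 * 2 = 64 ms of sending per cycle
W * Ttrans / (Ttrans + RTT) = 64 / 12 = 5.333333
U = min(1, 5.333333) = 1.000000
U% = 100.00%

100.00


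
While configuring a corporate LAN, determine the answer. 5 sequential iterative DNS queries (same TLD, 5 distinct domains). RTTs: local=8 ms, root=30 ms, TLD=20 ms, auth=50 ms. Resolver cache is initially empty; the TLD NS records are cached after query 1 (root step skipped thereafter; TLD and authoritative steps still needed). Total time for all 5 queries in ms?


Lookup 1 (cold cache): local + root + TLD + auth = 8 + 30 + 20 + 50 = 108 ms
Lookups 2..5 (TLD NS cached -> skip root; new domain -> still ask TLD and auth): local + TLD + auth = 8 + 20 + 50 = 78 ms each
Remaining 4 lookups: 4 * 78 = 312 ms
Total = 108 + 312 = 420 ms

420


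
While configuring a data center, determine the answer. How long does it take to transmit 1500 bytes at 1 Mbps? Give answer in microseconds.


Given: packet = 1500 bytes, bandwidth = 1 Mbps
Packet in bits = 1500 * 8 = 12000 bits
Bandwidth = 1 * 10^6 = 1000000 bps
Time = 12000 / 1000000 seconds
Time in us = 12000 * 10^6 / 1000000 = 12000

12000


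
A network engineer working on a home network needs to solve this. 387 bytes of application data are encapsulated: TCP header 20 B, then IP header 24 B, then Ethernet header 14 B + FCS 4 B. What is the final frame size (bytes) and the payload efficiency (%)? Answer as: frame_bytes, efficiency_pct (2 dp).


TCP segment = 387 + 20 = 407 B
IP packet = 407 + 24 = 431 B
Ethernet frame = 431 + 14 + 4 = 449 B
Efficiency = app / frame = 387 / 449 = 0.861915 = 86.1915% -> 86.19% (2 dp)

449, 86.19


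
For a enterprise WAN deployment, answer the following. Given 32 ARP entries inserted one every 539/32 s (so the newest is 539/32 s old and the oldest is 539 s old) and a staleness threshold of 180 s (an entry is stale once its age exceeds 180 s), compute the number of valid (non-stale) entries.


Ages are k * 539/32 s for k = 1..32 (spacing = 16.8438 s).
Entry k is valid iff k * 539/32 <= 180 iff k <= 32 * 180 / 539 = 10.6865
n_valid = floor(10.6865) = 10
(n_stale = 32 - 10 = 22)

10


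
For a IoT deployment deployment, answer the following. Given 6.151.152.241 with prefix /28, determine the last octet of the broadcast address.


Given: IP = 6.151.152.241, prefix = /28
Host bits = 32 - 28 = 4
Network last octet = 241 AND mask = 240
Host part size = 2^4 - 1 = 15
Broadcast last octet = 240 OR 15 = 255

255


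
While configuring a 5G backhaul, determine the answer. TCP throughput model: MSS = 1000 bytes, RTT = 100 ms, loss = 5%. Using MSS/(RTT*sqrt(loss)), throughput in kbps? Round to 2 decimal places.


Given: MSS = 1000 bytes, RTT = 100 ms, loss = 5%
RTT in seconds = 100 / 1000 = 0.1
Loss rate = 5% = 0.05
sqrt(loss) = sqrt(0.05) = 0.223606797750
Throughput (bytes/s) = 1000 / (0.1 * 0.223606797750) = 44721.3595
Throughput (kbps) = 44721.3595 * 8 / 1000 = 357.770876 -> 357.77 kbps (2 dp)

357.77


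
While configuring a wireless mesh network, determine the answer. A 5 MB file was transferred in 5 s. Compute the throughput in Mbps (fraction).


Given: file = 5 MB, time = 5 s
File in Mb = 5 * 8 = 40 Mb
Throughput = 40 / 5 Mbps
Throughput = 8 Mbps

8


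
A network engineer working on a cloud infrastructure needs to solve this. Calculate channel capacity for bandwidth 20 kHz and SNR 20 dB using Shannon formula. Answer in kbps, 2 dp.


Given: B = 20 kHz, SNR = 20 dB
SNR linear = 10^(20/10) = 100
1 + SNR = 101
log2(101) = 6.6582114828
C = 20 * 1000 * 6.6582114828 = 133164.2297 bps
C = 133.164230 kbps -> 133.16 kbps (2 dp)

133.16


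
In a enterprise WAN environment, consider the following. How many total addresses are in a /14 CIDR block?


Given: CIDR prefix /14
Host bits = 32 - 14 = 18
Total addresses = 2^18 = 262144

262144


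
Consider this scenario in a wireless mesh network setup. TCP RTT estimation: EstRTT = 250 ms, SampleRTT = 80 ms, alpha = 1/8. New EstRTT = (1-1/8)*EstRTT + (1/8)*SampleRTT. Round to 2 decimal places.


Given: EstRTT = 250 ms, SampleRTT = 80 ms, alpha = 1/8
New EstRTT = (1 - alpha) * EstRTT + alpha * SampleRTT
(7/8) * 250 = 218.75
(1/8) * 80 = 10
New EstRTT = 218.75 + 10 = 228.75 ms -> 228.75 ms (2 dp)

228.75


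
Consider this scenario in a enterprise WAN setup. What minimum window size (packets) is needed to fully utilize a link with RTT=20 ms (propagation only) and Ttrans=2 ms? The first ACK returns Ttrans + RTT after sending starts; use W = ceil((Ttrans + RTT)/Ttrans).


Given: Ttrans = 2 ms, RTT = 20 ms (= 2 * Tprop, Tprop = 10 ms)
Time until first ACK returns = Ttrans + RTT = 2 + 20 = 22 ms
Need W * Ttrans >= Ttrans + RTT  ->  W >= (Ttrans + RTT) / Ttrans
(Ttrans + RTT) / Ttrans = 22 / 2 = 11
W_min = ceil(11) = 11

11


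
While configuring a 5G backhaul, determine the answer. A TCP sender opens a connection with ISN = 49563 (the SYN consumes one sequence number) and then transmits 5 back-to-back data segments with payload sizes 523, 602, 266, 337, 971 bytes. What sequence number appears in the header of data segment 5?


The SYN occupies sequence number ISN = 49563, so the first data byte is ISN + 1 = 49564.
SEQ of data segment i = (ISN + 1) + sum of payload sizes of segments 1..i-1.
Segment 1: SEQ = 49564, payload = 523 bytes
Segment 2: SEQ = 50087, payload = 602 bytes
Segment 3: SEQ = 50689, payload = 266 bytes
Segment 4: SEQ = 50955, payload = 337 bytes
Segment 5: SEQ = 51292, payload = 971 bytes
SEQ of segment 5 = 49564 + 523 + 602 + 266 + 337 = 51292

51292


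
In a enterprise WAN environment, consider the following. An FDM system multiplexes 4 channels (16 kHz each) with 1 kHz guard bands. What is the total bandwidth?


Given: 4 channels, 16 kHz each, guard = 1 kHz
Channel bandwidth = 4 * 16 = 64 kHz
Guard bands = 3 gaps * 1 kHz = 3 kHz
Total = 64 + 3 = 67 kHz

67


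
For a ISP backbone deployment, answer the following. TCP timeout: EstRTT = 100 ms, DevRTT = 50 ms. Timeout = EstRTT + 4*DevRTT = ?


Given: EstRTT = 100 ms, DevRTT = 50 ms
Timeout = EstRTT + 4 * DevRTT
4 * DevRTT = 4 * 50 = 200
Timeout = 100 + 200 = 300 ms

300


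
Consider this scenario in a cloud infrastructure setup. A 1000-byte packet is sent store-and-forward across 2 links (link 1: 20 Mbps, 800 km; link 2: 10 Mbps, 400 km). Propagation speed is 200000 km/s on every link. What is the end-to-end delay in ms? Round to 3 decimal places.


Packet = 1000 bytes = 8000 bits. Store-and-forward: sum (t_trans + t_prop) per link.
Link 1: t_trans = 8000/(20*10^6) s = 0.4000 ms; t_prop = 800/200000 s = 4.0000 ms; subtotal = 4.4000 ms
Link 2: t_trans = 8000/(10*10^6) s = 0.8000 ms; t_prop = 400/200000 s = 2.0000 ms; subtotal = 2.8000 ms
End-to-end = 4.4000 + 2.8000 = 7.2000 ms -> 7.200 ms (3 dp)

7.200


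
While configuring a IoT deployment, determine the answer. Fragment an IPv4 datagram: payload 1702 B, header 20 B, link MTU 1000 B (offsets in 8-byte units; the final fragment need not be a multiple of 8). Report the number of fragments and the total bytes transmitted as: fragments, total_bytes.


Max data per non-final fragment = floor((MTU - header)/8)*8 = floor((1000 - 20)/8)*8 = floor(980/8)*8 = 976 B
Final fragment needs no 8-byte alignment: it can carry up to MTU - header = 980 B
Non-final fragments needed = ceil((payload - 980) / 976) = ceil(722/976) = ceil(0.7398) = 1
Number of fragments = 1 + 1 = 2
Fragment sizes (data): 1 * 976 B + 726 B (last, 726 <= 980 OK)
Total bytes sent = payload + n_frags * header = 1702 + 2*20 = 1702 + 40 = 1742 B

2, 1742


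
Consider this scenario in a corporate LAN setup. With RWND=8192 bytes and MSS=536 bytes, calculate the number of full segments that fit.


Given: RWND = 8192 bytes, MSS = 536 bytes
Full segments = floor(RWND / MSS)
Full segments = floor(8192 / 536)
Full segments = floor(15.2836) = 15

15


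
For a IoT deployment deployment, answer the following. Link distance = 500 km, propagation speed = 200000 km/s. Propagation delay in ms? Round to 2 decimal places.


Given: distance = 500 km, speed = 200000 km/s
Delay = distance / speed = 500 / 200000 seconds
Delay in ms = 500 * 1000 / 200000
Delay = 2.5000 ms
Rounded to 2 dp = 2.50 ms

2.50


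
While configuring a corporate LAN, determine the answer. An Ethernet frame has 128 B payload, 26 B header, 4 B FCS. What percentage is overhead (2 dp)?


Given: payload = 128 B, header = 26 B, trailer = 4 B
Overhead bytes = header + trailer = 26 + 4 = 30
Total frame = payload + overhead = 128 + 30 = 158
Overhead % = 30 / 158 * 100 = 18.9873% -> 18.99% (2 dp)

18.99


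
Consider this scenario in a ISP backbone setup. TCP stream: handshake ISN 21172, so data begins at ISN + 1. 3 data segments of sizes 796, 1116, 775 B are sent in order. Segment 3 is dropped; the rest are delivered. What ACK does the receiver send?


SYN uses sequence number 21172; first data byte = ISN + 1 = 21173.
Segment 1: SEQ = 21173, len = 796 B, covers [21173, 21968]
Segment 2: SEQ = 21969, len = 1116 B, covers [21969, 23084]
Segment 3: SEQ = 23085, len = 775 B, covers [23085, 23859] [LOST]
In-order data received: bytes [21173, 23084] (segments 1..2).
Segment 3 missing -> gap begins at byte 23085.
Cumulative ACK = next expected in-order byte = 21173 + 796 + 1116 = 23085

23085


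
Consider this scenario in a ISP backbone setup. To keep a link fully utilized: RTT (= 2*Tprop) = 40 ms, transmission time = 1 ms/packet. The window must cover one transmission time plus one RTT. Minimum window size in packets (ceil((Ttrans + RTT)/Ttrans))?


Given: Ttrans = 1 ms, RTT = 40 ms (= 2 * Tprop, Tprop = 20 ms)
Time until first ACK returns = Ttrans + RTT = 1 + 40 = 41 ms
Need W * Ttrans >= Ttrans + RTT  ->  W >= (Ttrans + RTT) / Ttrans
(Ttrans + RTT) / Ttrans = 41 / 1 = 41
W_min = ceil(41) = 41

41


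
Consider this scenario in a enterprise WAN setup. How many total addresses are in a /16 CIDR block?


Given: CIDR prefix /16
Host bits = 32 - 16 = 16
Total addresses = 2^16 = 65536

65536


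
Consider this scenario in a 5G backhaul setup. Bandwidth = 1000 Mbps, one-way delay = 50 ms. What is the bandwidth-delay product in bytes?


Given: bandwidth = 1000 Mbps, delay = 50 ms
BDP in bits = 1000 * 10^6 * 50 / 1000
BDP in bits = 50000000
BDP in bytes = 50000000 / 8 = 6250000

6250000


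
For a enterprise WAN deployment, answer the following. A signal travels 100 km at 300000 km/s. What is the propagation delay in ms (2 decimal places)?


Given: distance = 100 km, speed = 300000 km/s
Delay = distance / speed = 100 / 300000 seconds
Delay in ms = 100 * 1000 / 300000
Delay = 0.3333 ms
Rounded to 2 dp = 0.33 ms

0.33


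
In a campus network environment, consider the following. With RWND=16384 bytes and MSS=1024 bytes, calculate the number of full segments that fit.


Given: RWND = 16384 bytes, MSS = 1024 bytes
Full segments = floor(RWND / MSS)
Full segments = floor(16384 / 1024)
Full segments = floor(16.0) = 16

16


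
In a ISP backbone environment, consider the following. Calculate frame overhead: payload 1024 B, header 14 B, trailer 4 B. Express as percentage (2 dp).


Given: payload = 1024 B, header = 14 B, trailer = 4 B
Overhead bytes = header + trailer = 14 + 4 = 18
Total frame = payload + overhead = 1024 + 18 = 1042
Overhead % = 18 / 1042 * 100 = 1.7274% -> 1.73% (2 dp)

1.73


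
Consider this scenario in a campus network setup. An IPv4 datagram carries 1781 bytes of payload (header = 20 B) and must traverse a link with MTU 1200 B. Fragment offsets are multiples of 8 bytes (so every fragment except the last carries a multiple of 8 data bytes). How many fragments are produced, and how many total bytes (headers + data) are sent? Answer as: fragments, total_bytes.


Max data per non-final fragment = floor((MTU - header)/8)*8 = floor((1200 - 20)/8)*8 = floor(1180/8)*8 = 1176 B
Final fragment needs no 8-byte alignment: it can carry up to MTU - header = 1180 B
Non-final fragments needed = ceil((payload - 1180) / 1176) = ceil(601/1176) = ceil(0.5111) = 1
Number of fragments = 1 + 1 = 2
Fragment sizes (data): 1 * 1176 B + 605 B (last, 605 <= 1180 OK)
Total bytes sent = payload + n_frags * header = 1781 + 2*20 = 1781 + 40 = 1821 B

2, 1821


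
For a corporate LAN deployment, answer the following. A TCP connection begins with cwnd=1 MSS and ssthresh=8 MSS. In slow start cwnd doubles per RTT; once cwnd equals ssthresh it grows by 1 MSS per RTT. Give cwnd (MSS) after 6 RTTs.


RTT 0: cwnd = 1 MSS (initial)
RTT 1: cwnd = 2 MSS (slow start, doubled)
RTT 2: cwnd = 4 MSS (slow start, doubled)
RTT 3: cwnd = 8 MSS (slow start, doubled)
RTT 4: cwnd = 9 MSS (congestion avoidance, +1)
RTT 5: cwnd = 10 MSS (congestion avoidance, +1)
RTT 6: cwnd = 11 MSS (congestion avoidance, +1)

11


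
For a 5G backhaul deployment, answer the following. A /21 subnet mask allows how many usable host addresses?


Given: subnet mask /21
Host bits = 32 - 21 = 11
Total addresses = 2^11 = 2048
Usable hosts = 2048 - 2 (network + broadcast) = 2046

2046


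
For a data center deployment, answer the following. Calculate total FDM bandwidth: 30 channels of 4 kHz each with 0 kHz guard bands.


Given: 30 channels, 4 kHz each, guard = 0 kHz
Channel bandwidth = 30 * 4 = 120 kHz
Guard bands = 29 gaps * 0 kHz = 0 kHz
Total = 120 + 0 = 120 kHz

120


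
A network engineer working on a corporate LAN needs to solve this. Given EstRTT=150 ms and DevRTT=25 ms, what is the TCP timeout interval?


Given: EstRTT = 150 ms, DevRTT = 25 ms
Timeout = EstRTT + 4 * DevRTT
4 * DevRTT = 4 * 25 = 100
Timeout = 150 + 100 = 250 ms

250


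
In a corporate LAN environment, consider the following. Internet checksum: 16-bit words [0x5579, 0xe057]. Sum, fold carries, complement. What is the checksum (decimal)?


Given words: [0x5579, 0xe057]
Step 1: Sum all words
Raw sum = 21881 + 57431 = 79312
Step 2: Fold carry: (13776 + 1) = 13777
One's complement = ~13777 & 0xFFFF = 51758

51758


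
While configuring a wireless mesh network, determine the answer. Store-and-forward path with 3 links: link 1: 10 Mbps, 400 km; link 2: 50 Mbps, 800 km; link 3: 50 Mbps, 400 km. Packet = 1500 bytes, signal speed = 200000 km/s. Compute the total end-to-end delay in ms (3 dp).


Packet = 1500 bytes = 12000 bits. Store-and-forward: sum (t_trans + t_prop) per link.
Link 1: t_trans = 12000/(10*10^6) s = 1.2000 ms; t_prop = 400/200000 s = 2.0000 ms; subtotal = 3.2000 ms
Link 2: t_trans = 12000/(50*10^6) s = 0.2400 ms; t_prop = 800/200000 s = 4.0000 ms; subtotal = 4.2400 ms
Link 3: t_trans = 12000/(50*10^6) s = 0.2400 ms; t_prop = 400/200000 s = 2.0000 ms; subtotal = 2.2400 ms
End-to-end = 3.2000 + 4.2400 + 2.2400 = 9.6800 ms -> 9.680 ms (3 dp)

9.680


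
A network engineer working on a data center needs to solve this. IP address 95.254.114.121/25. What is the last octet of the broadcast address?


Given: IP = 95.254.114.121, prefix = /25
Host bits = 32 - 25 = 7
Network last octet = 121 AND mask = 0
Host part size = 2^7 - 1 = 127
Broadcast last octet = 0 OR 127 = 127

127


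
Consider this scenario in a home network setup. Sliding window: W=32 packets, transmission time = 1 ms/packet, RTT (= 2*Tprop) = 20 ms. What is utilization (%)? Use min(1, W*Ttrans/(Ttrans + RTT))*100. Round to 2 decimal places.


Given: W = 32, Ttrans = 1 ms, RTT = 20 ms (= 2 * Tprop, Tprop = 10 ms)
Cycle time = Ttrans + RTT = 1 + 20 = 21 ms (first packet sent until its ACK returns)
W * Ttrans = 32 * 1 = 32 ms of sending per cycle
W * Ttrans / (Ttrans + RTT) = 32 / 21 = 1.523810
U = min(1, 1.523810) = 1.000000
U% = 100.00%

100.00


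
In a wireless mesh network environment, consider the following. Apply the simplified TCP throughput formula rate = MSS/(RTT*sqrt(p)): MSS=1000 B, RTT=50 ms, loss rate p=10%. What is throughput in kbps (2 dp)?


Given: MSS = 1000 bytes, RTT = 50 ms, loss = 10%
RTT in seconds = 50 / 1000 = 0.05
Loss rate = 10% = 0.1
sqrt(loss) = sqrt(0.1) = 0.316227766017
Throughput (bytes/s) = 1000 / (0.05 * 0.316227766017) = 63245.5532
Throughput (kbps) = 63245.5532 * 8 / 1000 = 505.964426 -> 505.96 kbps (2 dp)

505.96


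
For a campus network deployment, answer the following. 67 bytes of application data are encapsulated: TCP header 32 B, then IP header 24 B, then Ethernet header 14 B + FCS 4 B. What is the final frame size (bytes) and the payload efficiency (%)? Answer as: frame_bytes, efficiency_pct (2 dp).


TCP segment = 67 + 32 = 99 B
IP packet = 99 + 24 = 123 B
Ethernet frame = 123 + 14 + 4 = 141 B
Efficiency = app / frame = 67 / 141 = 0.475177 = 47.5177% -> 47.52% (2 dp)

141, 47.52


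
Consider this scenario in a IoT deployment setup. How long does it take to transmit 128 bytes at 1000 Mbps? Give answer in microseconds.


Given: packet = 128 bytes, bandwidth = 1000 Mbps
Packet in bits = 128 * 8 = 1024 bits
Bandwidth = 1000 * 10^6 = 1000000000 bps
Time = 1024 / 1000000000 seconds
Time in us = 1024 * 10^6 / 1000000000 = 1.024

1.024


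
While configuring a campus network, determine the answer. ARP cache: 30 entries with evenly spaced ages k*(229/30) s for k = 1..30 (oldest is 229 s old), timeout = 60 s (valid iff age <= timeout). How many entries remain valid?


Ages are k * 229/30 s for k = 1..30 (spacing = 7.6333 s).
Entry k is valid iff k * 229/30 <= 60 iff k <= 30 * 60 / 229 = 7.8603
n_valid = floor(7.8603) = 7
(n_stale = 30 - 7 = 23)

7


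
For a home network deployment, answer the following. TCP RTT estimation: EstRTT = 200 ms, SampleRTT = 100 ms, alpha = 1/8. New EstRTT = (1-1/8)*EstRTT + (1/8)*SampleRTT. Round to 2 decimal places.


Given: EstRTT = 200 ms, SampleRTT = 100 ms, alpha = 1/8
New EstRTT = (1 - alpha) * EstRTT + alpha * SampleRTT
(7/8) * 200 = 175
(1/8) * 100 = 12.5
New EstRTT = 175 + 12.5 = 187.5 ms -> 187.50 ms (2 dp)

187.50


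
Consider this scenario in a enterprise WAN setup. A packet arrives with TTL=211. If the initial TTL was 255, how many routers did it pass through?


Given: initial TTL = 255, received TTL = 211
Hops = initial TTL - received TTL
Hops = 255 - 211 = 44

44


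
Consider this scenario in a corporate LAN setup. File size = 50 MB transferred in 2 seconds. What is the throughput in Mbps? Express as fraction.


Given: file = 50 MB, time = 2 s
File in Mb = 50 * 8 = 400 Mb
Throughput = 400 / 2 Mbps
Throughput = 200 Mbps

200


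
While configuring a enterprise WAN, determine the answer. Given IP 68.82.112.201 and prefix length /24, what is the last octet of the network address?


Given: IP = 68.82.112.201, prefix = /24
Subnet mask = 255.255.255.0
Last octet of IP: 201
Last octet of mask: 0
Network last octet = 201 AND 0 = 0

0


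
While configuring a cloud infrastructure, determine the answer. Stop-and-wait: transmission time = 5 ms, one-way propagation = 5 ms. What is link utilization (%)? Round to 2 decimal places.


Given: Ttrans = 5 ms, Tprop = 5 ms
RTT = 2 * Tprop = 2 * 5 = 10 ms
U = Ttrans / (Ttrans + RTT)
U = 5 / (5 + 10)
U = 5 / 15 = 0.333333
U% = 33.33%

33.33


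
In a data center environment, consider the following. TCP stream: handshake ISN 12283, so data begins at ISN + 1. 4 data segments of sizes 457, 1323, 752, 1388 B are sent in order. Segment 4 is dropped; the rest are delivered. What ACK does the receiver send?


SYN uses sequence number 12283; first data byte = ISN + 1 = 12284.
Segment 1: SEQ = 12284, len = 457 B, covers [12284, 12740]
Segment 2: SEQ = 12741, len = 1323 B, covers [12741, 14063]
Segment 3: SEQ = 14064, len = 752 B, covers [14064, 14815]
Segment 4: SEQ = 14816, len = 1388 B, covers [14816, 16203] [LOST]
In-order data received: bytes [12284, 14815] (segments 1..3).
Segment 4 missing -> gap begins at byte 14816.
Cumulative ACK = next expected in-order byte = 12284 + 457 + 1323 + 752 = 14816

14816


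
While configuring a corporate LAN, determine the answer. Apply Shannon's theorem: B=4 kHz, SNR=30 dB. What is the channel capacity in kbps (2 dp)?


Given: B = 4 kHz, SNR = 30 dB
SNR linear = 10^(30/10) = 1000
1 + SNR = 1001
log2(1001) = 9.9672262588
C = 4 * 1000 * 9.9672262588 = 39868.9050 bps
C = 39.868905 kbps -> 39.87 kbps (2 dp)

39.87


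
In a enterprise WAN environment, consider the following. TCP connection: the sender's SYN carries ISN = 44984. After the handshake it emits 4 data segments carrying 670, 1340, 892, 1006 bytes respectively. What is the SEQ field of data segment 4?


The SYN occupies sequence number ISN = 44984, so the first data byte is ISN + 1 = 44985.
SEQ of data segment i = (ISN + 1) + sum of payload sizes of segments 1..i-1.
Segment 1: SEQ = 44985, payload = 670 bytes
Segment 2: SEQ = 45655, payload = 1340 bytes
Segment 3: SEQ = 46995, payload = 892 bytes
Segment 4: SEQ = 47887, payload = 1006 bytes
SEQ of segment 4 = 44985 + 670 + 1340 + 892 = 47887

47887


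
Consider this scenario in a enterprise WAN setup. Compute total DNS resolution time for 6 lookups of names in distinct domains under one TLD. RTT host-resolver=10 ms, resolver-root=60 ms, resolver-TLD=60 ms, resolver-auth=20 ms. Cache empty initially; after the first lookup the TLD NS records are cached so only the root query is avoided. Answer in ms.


Lookup 1 (cold cache): local + root + TLD + auth = 10 + 60 + 60 + 20 = 150 ms
Lookups 2..6 (TLD NS cached -> skip root; new domain -> still ask TLD and auth): local + TLD + auth = 10 + 60 + 20 = 90 ms each
Remaining 5 lookups: 5 * 90 = 450 ms
Total = 150 + 450 = 600 ms

600


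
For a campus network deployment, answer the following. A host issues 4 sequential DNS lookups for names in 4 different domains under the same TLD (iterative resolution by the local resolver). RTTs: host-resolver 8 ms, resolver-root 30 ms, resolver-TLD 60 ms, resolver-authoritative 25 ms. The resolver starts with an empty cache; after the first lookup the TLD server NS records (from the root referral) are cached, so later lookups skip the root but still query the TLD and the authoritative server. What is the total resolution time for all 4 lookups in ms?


Lookup 1 (cold cache): local + root + TLD + auth = 8 + 30 + 60 + 25 = 123 ms
Lookups 2..4 (TLD NS cached -> skip root; new domain -> still ask TLD and auth): local + TLD + auth = 8 + 60 + 25 = 93 ms each
Remaining 3 lookups: 3 * 93 = 279 ms
Total = 123 + 279 = 402 ms

402


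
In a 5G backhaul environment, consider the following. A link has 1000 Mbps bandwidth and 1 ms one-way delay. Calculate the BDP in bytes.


Given: bandwidth = 1000 Mbps, delay = 1 ms
BDP in bits = 1000 * 10^6 * 1 / 1000
BDP in bits = 1000000
BDP in bytes = 1000000 / 8 = 125000

125000


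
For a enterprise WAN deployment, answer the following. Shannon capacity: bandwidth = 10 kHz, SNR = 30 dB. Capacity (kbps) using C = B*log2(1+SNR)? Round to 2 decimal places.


Given: B = 10 kHz, SNR = 30 dB
SNR linear = 10^(30/10) = 1000
1 + SNR = 1001
log2(1001) = 9.9672262588
C = 10 * 1000 * 9.9672262588 = 99672.2626 bps
C = 99.672263 kbps -> 99.67 kbps (2 dp)

99.67


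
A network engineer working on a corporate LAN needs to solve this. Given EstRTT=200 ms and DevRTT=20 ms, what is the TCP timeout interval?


Given: EstRTT = 200 ms, DevRTT = 20 ms
Timeout = EstRTT + 4 * DevRTT
4 * DevRTT = 4 * 20 = 80
Timeout = 200 + 80 = 280 ms

280


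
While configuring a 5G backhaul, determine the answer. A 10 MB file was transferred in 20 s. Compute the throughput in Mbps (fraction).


Given: file = 10 MB, time = 20 s
File in Mb = 10 * 8 = 80 Mb
Throughput = 80 / 20 Mbps
Throughput = 4 Mbps

4


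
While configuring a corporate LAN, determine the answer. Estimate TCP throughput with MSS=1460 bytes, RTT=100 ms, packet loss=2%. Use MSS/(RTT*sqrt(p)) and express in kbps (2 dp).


Given: MSS = 1460 bytes, RTT = 100 ms, loss = 2%
RTT in seconds = 100 / 1000 = 0.1
Loss rate = 2% = 0.02
sqrt(loss) = sqrt(0.02) = 0.141421356237
Throughput (bytes/s) = 1460 / (0.1 * 0.141421356237) = 103237.5901
Throughput (kbps) = 103237.5901 * 8 / 1000 = 825.900720 -> 825.90 kbps (2 dp)

825.90


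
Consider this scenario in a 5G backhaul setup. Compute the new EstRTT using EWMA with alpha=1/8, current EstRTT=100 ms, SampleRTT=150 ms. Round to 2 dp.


Given: EstRTT = 100 ms, SampleRTT = 150 ms, alpha = 1/8
New EstRTT = (1 - alpha) * EstRTT + alpha * SampleRTT
(7/8) * 100 = 87.5
(1/8) * 150 = 18.75
New EstRTT = 87.5 + 18.75 = 106.25 ms -> 106.25 ms (2 dp)

106.25


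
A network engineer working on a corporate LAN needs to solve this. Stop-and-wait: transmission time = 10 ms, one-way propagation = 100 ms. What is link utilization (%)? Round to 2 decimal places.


Given: Ttrans = 10 ms, Tprop = 100 ms
RTT = 2 * Tprop = 2 * 100 = 200 ms
U = Ttrans / (Ttrans + RTT)
U = 10 / (10 + 200)
U = 10 / 210 = 0.047619
U% = 4.76%

4.76


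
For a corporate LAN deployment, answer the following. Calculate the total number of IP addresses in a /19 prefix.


Given: CIDR prefix /19
Host bits = 32 - 19 = 13
Total addresses = 2^13 = 8192

8192


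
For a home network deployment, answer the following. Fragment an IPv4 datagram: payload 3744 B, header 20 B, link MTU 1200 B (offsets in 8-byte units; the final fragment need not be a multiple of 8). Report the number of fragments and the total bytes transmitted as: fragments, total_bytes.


Max data per non-final fragment = floor((MTU - header)/8)*8 = floor((1200 - 20)/8)*8 = floor(1180/8)*8 = 1176 B
Final fragment needs no 8-byte alignment: it can carry up to MTU - header = 1180 B
Non-final fragments needed = ceil((payload - 1180) / 1176) = ceil(2564/1176) = ceil(2.1803) = 3
Number of fragments = 3 + 1 = 4
Fragment sizes (data): 3 * 1176 B + 216 B (last, 216 <= 1180 OK)
Total bytes sent = payload + n_frags * header = 3744 + 4*20 = 3744 + 80 = 3824 B

4, 3824


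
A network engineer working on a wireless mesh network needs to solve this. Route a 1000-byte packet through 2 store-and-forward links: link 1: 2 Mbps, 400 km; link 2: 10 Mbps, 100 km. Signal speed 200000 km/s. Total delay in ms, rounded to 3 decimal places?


Packet = 1000 bytes = 8000 bits. Store-and-forward: sum (t_trans + t_prop) per link.
Link 1: t_trans = 8000/(2*10^6) s = 4.0000 ms; t_prop = 400/200000 s = 2.0000 ms; subtotal = 6.0000 ms
Link 2: t_trans = 8000/(10*10^6) s = 0.8000 ms; t_prop = 100/200000 s = 0.5000 ms; subtotal = 1.3000 ms
End-to-end = 6.0000 + 1.3000 = 7.3000 ms -> 7.300 ms (3 dp)

7.300


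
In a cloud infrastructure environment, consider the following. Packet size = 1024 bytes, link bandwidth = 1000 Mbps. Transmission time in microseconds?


Given: packet = 1024 bytes, bandwidth = 1000 Mbps
Packet in bits = 1024 * 8 = 8192 bits
Bandwidth = 1000 * 10^6 = 1000000000 bps
Time = 8192 / 1000000000 seconds
Time in us = 8192 * 10^6 / 1000000000 = 8.192

8.192


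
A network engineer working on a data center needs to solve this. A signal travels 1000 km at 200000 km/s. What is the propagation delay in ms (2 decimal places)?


Given: distance = 1000 km, speed = 200000 km/s
Delay = distance / speed = 1000 / 200000 seconds
Delay in ms = 1000 * 1000 / 200000
Delay = 5.0000 ms
Rounded to 2 dp = 5.00 ms

5.00


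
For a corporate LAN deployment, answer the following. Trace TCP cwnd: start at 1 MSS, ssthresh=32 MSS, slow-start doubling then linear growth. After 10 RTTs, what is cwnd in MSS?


RTT 0: cwnd = 1 MSS (initial)
RTT 1: cwnd = 2 MSS (slow start, doubled)
RTT 2: cwnd = 4 MSS (slow start, doubled)
RTT 3: cwnd = 8 MSS (slow start, doubled)
RTT 4: cwnd = 16 MSS (slow start, doubled)
RTT 5: cwnd = 32 MSS (slow start, doubled)
RTT 6: cwnd = 33 MSS (congestion avoidance, +1)
RTT 7: cwnd = 34 MSS (congestion avoidance, +1)
RTT 8: cwnd = 35 MSS (congestion avoidance, +1)
RTT 9: cwnd = 36 MSS (congestion avoidance, +1)
RTT 10: cwnd = 37 MSS (congestion avoidance, +1)

37


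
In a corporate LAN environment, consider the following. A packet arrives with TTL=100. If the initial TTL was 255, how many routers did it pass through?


Given: initial TTL = 255, received TTL = 100
Hops = initial TTL - received TTL
Hops = 255 - 100 = 155

155


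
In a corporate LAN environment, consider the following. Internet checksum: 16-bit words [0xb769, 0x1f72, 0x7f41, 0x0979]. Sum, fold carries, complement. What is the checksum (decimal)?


Given words: [0xb769, 0x1f72, 0x7f41, 0x0979]
Step 1: Sum all words
Raw sum = 46953 + 8050 + 32577 + 2425 = 90005
Step 2: Fold carry: (24469 + 1) = 24470
One's complement = ~24470 & 0xFFFF = 41065

41065


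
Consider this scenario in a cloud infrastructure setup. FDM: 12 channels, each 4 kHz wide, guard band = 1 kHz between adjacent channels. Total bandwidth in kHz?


Given: 12 channels, 4 kHz each, guard = 1 kHz
Channel bandwidth = 12 * 4 = 48 kHz
Guard bands = 11 gaps * 1 kHz = 11 kHz
Total = 48 + 11 = 59 kHz

59


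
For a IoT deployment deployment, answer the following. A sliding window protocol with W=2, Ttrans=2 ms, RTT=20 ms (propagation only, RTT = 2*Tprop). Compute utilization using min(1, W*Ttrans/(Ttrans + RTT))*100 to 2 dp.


Given: W = 2, Ttrans = 2 ms, RTT = 20 ms (= 2 * Tprop, Tprop = 10 ms)
Cycle time = Ttrans + RTT = 2 + 20 = 22 ms (first packet sent until its ACK returns)
W * Ttrans = 2 * 2 = 4 ms of sending per cycle
W * Ttrans / (Ttrans + RTT) = 4 / 22 = 0.181818
U = min(1, 0.181818) = 0.181818
U% = 18.18%

18.18


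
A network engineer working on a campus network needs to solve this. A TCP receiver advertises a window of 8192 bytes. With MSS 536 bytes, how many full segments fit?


Given: RWND = 8192 bytes, MSS = 536 bytes
Full segments = floor(RWND / MSS)
Full segments = floor(8192 / 536)
Full segments = floor(15.2836) = 15

15


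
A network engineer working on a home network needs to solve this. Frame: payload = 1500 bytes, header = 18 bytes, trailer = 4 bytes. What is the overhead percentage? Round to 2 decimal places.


Given: payload = 1500 B, header = 18 B, trailer = 4 B
Overhead bytes = header + trailer = 18 + 4 = 22
Total frame = payload + overhead = 1500 + 22 = 1522
Overhead % = 22 / 1522 * 100 = 1.4455% -> 1.45% (2 dp)

1.45


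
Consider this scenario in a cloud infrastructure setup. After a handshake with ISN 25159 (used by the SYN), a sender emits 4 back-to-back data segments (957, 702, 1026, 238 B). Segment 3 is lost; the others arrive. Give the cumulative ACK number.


SYN uses sequence number 25159; first data byte = ISN + 1 = 25160.
Segment 1: SEQ = 25160, len = 957 B, covers [25160, 26116]
Segment 2: SEQ = 26117, len = 702 B, covers [26117, 26818]
Segment 3: SEQ = 26819, len = 1026 B, covers [26819, 27844] [LOST]
Segment 4: SEQ = 27845, len = 238 B, covers [27845, 28082]
In-order data received: bytes [25160, 26818] (segments 1..2).
Segment 3 missing -> gap begins at byte 26819; later segments buffered out of order.
Cumulative ACK = next expected in-order byte = 25160 + 957 + 702 = 26819

26819


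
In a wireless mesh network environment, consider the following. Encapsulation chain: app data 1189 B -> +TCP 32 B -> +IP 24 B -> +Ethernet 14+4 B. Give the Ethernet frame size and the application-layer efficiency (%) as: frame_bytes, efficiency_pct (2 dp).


TCP segment = 1189 + 32 = 1221 B
IP packet = 1221 + 24 = 1245 B
Ethernet frame = 1245 + 14 + 4 = 1263 B
Efficiency = app / frame = 1189 / 1263 = 0.941409 = 94.1409% -> 94.14% (2 dp)

1263, 94.14


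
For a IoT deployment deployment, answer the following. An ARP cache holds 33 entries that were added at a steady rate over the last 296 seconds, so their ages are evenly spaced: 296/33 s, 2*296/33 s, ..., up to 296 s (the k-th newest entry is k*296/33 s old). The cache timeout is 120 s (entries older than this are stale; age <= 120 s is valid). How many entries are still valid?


Ages are k * 296/33 s for k = 1..33 (spacing = 8.9697 s).
Entry k is valid iff k * 296/33 <= 120 iff k <= 33 * 120 / 296 = 13.3784
n_valid = floor(13.3784) = 13
(n_stale = 33 - 13 = 20)

13


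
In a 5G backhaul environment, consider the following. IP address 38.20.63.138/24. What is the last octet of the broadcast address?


Given: IP = 38.20.63.138, prefix = /24
Host bits = 32 - 24 = 8
Network last octet = 138 AND mask = 0
Host part size = 2^8 - 1 = 255
Broadcast last octet = 0 OR 255 = 255

255


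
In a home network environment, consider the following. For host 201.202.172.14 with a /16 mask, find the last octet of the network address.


Given: IP = 201.202.172.14, prefix = /16
Subnet mask = 255.255.0.0
Last octet of IP: 14
Last octet of mask: 0
Network last octet = 14 AND 0 = 0

0


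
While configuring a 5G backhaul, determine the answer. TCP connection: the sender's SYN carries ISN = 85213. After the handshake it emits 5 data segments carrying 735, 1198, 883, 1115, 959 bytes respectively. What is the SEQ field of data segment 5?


The SYN occupies sequence number ISN = 85213, so the first data byte is ISN + 1 = 85214.
SEQ of data segment i = (ISN + 1) + sum of payload sizes of segments 1..i-1.
Segment 1: SEQ = 85214, payload = 735 bytes
Segment 2: SEQ = 85949, payload = 1198 bytes
Segment 3: SEQ = 87147, payload = 883 bytes
Segment 4: SEQ = 88030, payload = 1115 bytes
Segment 5: SEQ = 89145, payload = 959 bytes
SEQ of segment 5 = 85214 + 735 + 1198 + 883 + 1115 = 89145

89145


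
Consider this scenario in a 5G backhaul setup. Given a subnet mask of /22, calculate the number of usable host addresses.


Given: subnet mask /22
Host bits = 32 - 22 = 10
Total addresses = 2^10 = 1024
Usable hosts = 1024 - 2 (network + broadcast) = 1022

1022


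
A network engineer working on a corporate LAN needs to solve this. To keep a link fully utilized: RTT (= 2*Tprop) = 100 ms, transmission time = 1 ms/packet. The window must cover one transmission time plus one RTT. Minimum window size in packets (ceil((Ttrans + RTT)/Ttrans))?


Given: Ttrans = 1 ms, RTT = 100 ms (= 2 * Tprop, Tprop = 50 ms)
Time until first ACK returns = Ttrans + RTT = 1 + 100 = 101 ms
Need W * Ttrans >= Ttrans + RTT  ->  W >= (Ttrans + RTT) / Ttrans
(Ttrans + RTT) / Ttrans = 101 / 1 = 101
W_min = ceil(101) = 101

101


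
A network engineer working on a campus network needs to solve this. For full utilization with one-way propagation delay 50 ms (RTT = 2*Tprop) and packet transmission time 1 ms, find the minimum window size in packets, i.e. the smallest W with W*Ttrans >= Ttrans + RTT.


Given: Ttrans = 1 ms, RTT = 100 ms (= 2 * Tprop, Tprop = 50 ms)
Time until first ACK returns = Ttrans + RTT = 1 + 100 = 101 ms
Need W * Ttrans >= Ttrans + RTT  ->  W >= (Ttrans + RTT) / Ttrans
(Ttrans + RTT) / Ttrans = 101 / 1 = 101
W_min = ceil(101) = 101

101


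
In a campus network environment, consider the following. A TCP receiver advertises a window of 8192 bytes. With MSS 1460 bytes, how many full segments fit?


Given: RWND = 8192 bytes, MSS = 1460 bytes
Full segments = floor(RWND / MSS)
Full segments = floor(8192 / 1460)
Full segments = floor(5.611) = 5

5


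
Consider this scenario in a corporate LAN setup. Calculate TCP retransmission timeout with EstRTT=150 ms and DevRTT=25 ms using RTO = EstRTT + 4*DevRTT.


Given: EstRTT = 150 ms, DevRTT = 25 ms
Timeout = EstRTT + 4 * DevRTT
4 * DevRTT = 4 * 25 = 100
Timeout = 150 + 100 = 250 ms

250


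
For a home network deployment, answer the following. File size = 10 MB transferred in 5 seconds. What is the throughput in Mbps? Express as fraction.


Given: file = 10 MB, time = 5 s
File in Mb = 10 * 8 = 80 Mb
Throughput = 80 / 5 Mbps
Throughput = 16 Mbps

16


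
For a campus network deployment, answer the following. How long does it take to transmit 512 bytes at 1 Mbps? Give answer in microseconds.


Given: packet = 512 bytes, bandwidth = 1 Mbps
Packet in bits = 512 * 8 = 4096 bits
Bandwidth = 1 * 10^6 = 1000000 bps
Time = 4096 / 1000000 seconds
Time in us = 4096 * 10^6 / 1000000 = 4096

4096


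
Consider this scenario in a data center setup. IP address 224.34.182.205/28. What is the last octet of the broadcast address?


Given: IP = 224.34.182.205, prefix = /28
Host bits = 32 - 28 = 4
Network last octet = 205 AND mask = 192
Host part size = 2^4 - 1 = 15
Broadcast last octet = 192 OR 15 = 207

207


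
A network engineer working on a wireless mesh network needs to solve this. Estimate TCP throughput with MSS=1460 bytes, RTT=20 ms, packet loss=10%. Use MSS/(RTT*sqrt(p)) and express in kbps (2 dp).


Given: MSS = 1460 bytes, RTT = 20 ms, loss = 10%
RTT in seconds = 20 / 1000 = 0.02
Loss rate = 10% = 0.1
sqrt(loss) = sqrt(0.1) = 0.316227766017
Throughput (bytes/s) = 1460 / (0.02 * 0.316227766017) = 230846.2692
Throughput (kbps) = 230846.2692 * 8 / 1000 = 1846.770154 -> 1846.77 kbps (2 dp)

1846.77


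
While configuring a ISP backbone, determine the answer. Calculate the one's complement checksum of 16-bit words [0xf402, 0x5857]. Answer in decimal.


Given words: [0xf402, 0x5857]
Step 1: Sum all words
Raw sum = 62466 + 22615 = 85081
Step 2: Fold carry: (19545 + 1) = 19546
One's complement = ~19546 & 0xFFFF = 45989

45989


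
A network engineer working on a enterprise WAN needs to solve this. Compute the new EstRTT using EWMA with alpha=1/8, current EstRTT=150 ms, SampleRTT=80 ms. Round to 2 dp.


Given: EstRTT = 150 ms, SampleRTT = 80 ms, alpha = 1/8
New EstRTT = (1 - alpha) * EstRTT + alpha * SampleRTT
(7/8) * 150 = 131.25
(1/8) * 80 = 10
New EstRTT = 131.25 + 10 = 141.25 ms -> 141.25 ms (2 dp)

141.25
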